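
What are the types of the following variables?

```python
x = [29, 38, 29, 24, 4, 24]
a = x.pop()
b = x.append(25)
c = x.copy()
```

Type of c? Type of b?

list.copy() returns list; list.append() returns None

list, NoneType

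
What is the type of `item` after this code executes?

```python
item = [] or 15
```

'or' returns first truthy value (15, which is int)

int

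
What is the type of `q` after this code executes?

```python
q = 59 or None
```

'or' returns first truthy value (59, int)

int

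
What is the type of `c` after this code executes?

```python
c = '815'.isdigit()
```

str.isdigit() returns bool

bool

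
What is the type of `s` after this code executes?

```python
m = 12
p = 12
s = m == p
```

Equality comparison returns bool

bool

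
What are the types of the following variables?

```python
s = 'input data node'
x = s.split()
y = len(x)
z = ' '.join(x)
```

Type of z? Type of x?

str.join() returns str; str.split() returns list

str, list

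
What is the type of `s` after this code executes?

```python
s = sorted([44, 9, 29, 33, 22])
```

sorted() always returns list

list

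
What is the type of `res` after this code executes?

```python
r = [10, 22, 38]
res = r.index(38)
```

list.index() returns int

int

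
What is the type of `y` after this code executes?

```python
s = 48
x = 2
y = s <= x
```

Comparison operators return bool

bool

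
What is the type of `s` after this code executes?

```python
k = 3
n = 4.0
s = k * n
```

int * float returns float (3 * 4.0 = 12.0)

float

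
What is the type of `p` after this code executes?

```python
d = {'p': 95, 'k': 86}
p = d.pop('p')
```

dict.pop() returns the value (int)

int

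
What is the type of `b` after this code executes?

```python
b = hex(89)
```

hex() returns str representation

str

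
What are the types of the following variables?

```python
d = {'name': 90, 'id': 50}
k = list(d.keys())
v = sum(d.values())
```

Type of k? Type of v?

list(...) returns list; sum of int values returns int

list, int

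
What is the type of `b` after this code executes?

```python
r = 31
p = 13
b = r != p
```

Comparison operators return bool

bool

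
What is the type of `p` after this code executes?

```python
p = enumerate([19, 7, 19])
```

enumerate() returns an enumerate iterator object

enumerate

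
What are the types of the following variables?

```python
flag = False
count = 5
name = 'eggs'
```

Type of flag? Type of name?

flag is bool; name is str

bool, str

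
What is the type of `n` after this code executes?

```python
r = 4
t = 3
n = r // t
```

int // int returns int (4 // 3 = 1)

int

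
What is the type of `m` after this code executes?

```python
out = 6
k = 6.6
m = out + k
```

int + float returns float (6 + 6.6 = 12.6)

float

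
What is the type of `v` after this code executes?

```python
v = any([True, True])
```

any() returns bool

bool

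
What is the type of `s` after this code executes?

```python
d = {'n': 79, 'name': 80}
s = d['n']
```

Accessing dict[str, int] with key 'n' returns int value 79

int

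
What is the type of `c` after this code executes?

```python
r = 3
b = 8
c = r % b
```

int % int returns int (3 % 8 = 3)

int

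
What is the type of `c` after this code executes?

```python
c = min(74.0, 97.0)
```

min() of floats returns float

float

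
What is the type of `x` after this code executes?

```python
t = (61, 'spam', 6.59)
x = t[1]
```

Index 1 of tuple is 'spam' which is str

str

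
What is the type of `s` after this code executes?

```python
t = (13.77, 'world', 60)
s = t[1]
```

Index 1 of tuple is 'world' which is str

str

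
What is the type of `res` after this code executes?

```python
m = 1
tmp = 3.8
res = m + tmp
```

int + float returns float (1 + 3.8 = 4.8)

float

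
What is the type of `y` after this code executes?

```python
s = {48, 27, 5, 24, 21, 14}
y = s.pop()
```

Popping from a set of ints returns int

int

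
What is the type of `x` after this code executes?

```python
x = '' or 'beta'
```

'or' returns first truthy value ('beta', which is str)

str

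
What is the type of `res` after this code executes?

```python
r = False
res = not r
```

'not' always returns bool

bool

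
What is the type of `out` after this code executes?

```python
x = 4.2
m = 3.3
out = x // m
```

float // float returns float (floor division preserves float type)

float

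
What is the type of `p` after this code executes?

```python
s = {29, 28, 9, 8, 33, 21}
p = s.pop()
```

Popping from a set of ints returns int

int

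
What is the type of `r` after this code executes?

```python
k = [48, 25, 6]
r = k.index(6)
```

list.index() returns int

int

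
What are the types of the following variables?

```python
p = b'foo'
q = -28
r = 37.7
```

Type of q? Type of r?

q is int; r is float

int, float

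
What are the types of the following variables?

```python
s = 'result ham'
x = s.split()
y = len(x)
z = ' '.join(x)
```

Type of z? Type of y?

str.join() returns str; len() returns int

str, int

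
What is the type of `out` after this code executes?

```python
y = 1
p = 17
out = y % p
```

int % int returns int (1 % 17 = 1)

int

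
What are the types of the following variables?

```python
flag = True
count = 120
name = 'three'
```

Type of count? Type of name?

count is int; name is str

int, str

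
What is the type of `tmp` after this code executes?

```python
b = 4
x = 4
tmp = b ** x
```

int ** positive int returns int (4 ** 4 = 256)

int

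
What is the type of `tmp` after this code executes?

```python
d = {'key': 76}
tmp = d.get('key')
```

dict.get() returns the value (int) when key is found

int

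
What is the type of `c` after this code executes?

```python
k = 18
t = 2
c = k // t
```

int // int returns int (18 // 2 = 9)

int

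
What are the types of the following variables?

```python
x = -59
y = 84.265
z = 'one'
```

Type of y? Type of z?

y is float; z is str

float, str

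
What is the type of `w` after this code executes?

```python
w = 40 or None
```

'or' returns first truthy value (40, int)

int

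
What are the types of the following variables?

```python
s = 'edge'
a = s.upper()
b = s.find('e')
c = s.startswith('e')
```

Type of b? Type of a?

str.find() returns int; str.upper() returns str

int, str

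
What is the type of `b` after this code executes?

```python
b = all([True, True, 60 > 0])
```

all() returns bool

bool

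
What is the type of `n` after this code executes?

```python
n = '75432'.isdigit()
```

str.isdigit() returns bool

bool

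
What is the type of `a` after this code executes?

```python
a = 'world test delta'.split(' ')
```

str.split() returns list

list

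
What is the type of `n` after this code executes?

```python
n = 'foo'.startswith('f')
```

str.startswith() returns bool

bool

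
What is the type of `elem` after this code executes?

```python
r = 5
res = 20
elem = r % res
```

int % int returns int (5 % 20 = 5)

int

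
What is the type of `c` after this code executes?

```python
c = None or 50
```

'or' with None returns the other value (50, int)

int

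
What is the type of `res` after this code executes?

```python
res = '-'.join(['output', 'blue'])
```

str.join() returns str

str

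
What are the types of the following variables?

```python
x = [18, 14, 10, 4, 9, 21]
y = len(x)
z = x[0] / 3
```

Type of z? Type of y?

int / int returns float; len() returns int

float, int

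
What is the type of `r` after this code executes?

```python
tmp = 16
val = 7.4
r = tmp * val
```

int * float returns float (16 * 7.4 = 118.4)

float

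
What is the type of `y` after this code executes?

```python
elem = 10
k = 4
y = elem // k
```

int // int returns int (10 // 4 = 2)

int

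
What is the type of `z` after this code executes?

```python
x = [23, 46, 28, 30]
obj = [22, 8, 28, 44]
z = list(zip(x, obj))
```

list(zip(...)) returns a list of tuples

list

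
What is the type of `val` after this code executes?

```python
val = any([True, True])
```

any() returns bool

bool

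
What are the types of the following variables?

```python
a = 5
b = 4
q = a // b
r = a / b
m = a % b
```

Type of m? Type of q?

int % int returns int; int // int returns int

int, int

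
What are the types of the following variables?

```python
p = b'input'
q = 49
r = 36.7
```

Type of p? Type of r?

p is bytes; r is float

bytes, float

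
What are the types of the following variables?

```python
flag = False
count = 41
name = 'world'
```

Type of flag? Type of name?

flag is bool; name is str

bool, str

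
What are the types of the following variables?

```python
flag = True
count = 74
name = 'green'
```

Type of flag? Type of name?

flag is bool; name is str

bool, str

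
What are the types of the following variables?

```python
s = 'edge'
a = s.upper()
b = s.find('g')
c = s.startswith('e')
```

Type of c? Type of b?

str.startswith() returns bool; str.find() returns int

bool, int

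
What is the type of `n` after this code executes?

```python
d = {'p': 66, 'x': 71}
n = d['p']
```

Accessing dict[str, int] with key 'p' returns int value 66

int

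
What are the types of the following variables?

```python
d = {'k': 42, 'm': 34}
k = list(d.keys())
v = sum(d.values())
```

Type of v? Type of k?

sum of int values returns int; list(...) returns list

int, list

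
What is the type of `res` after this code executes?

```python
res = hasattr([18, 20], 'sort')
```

hasattr() returns bool

bool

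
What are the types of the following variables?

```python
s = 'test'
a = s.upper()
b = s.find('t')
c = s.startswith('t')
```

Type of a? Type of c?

str.upper() returns str; str.startswith() returns bool

str, bool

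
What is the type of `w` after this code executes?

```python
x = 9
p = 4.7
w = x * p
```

int * float returns float (9 * 4.7 = 42.3)

float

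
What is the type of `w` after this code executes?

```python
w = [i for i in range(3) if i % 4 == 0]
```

A list comprehension [...] produces a list

list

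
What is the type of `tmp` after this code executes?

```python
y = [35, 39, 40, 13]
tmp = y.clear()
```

list.clear() returns None

NoneType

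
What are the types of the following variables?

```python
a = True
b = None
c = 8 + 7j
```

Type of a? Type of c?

a is bool; c is complex

bool, complex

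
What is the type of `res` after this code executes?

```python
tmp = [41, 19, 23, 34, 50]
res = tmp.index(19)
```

list.index() returns int

int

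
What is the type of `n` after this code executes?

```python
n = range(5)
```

range() returns a range object

range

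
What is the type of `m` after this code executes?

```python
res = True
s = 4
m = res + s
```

bool + int returns int (True is 1, so 1 + 4 = 5)

int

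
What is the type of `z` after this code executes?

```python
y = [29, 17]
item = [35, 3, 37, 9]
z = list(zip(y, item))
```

list(zip(...)) returns a list of tuples

list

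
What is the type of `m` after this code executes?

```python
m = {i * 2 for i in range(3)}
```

A set comprehension {expr for x in iterable} produces a set

set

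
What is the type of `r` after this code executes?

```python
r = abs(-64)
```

abs() of int returns int

int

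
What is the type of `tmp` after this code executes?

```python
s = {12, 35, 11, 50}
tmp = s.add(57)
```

set.add() returns None (mutates in place)

NoneType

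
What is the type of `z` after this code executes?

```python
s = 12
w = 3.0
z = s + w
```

int + float returns float (12 + 3.0 = 15.0)

float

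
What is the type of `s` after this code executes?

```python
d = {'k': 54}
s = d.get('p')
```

dict.get() returns None when key 'p' is not found and no default given

NoneType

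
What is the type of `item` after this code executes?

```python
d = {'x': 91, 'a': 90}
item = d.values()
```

.values() returns a dict_values view object

dict_values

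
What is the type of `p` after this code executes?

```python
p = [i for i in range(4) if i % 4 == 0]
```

A list comprehension [...] produces a list

list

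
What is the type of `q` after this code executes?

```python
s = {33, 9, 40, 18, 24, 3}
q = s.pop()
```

Popping from a set of ints returns int

int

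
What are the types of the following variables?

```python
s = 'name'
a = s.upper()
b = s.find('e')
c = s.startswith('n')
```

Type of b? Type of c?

str.find() returns int; str.startswith() returns bool

int, bool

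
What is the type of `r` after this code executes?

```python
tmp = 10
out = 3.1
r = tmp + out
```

int + float returns float (10 + 3.1 = 13.1)

float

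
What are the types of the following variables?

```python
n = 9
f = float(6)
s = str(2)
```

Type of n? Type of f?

n is int; f is float

int, float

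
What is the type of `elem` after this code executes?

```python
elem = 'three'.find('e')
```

str.find() returns int (index, or -1)

int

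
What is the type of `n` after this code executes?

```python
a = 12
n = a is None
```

'is' comparison returns bool

bool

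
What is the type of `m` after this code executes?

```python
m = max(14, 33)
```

max() of ints returns int

int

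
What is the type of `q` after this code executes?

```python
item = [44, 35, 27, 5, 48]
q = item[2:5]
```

Slicing a list always returns a list

list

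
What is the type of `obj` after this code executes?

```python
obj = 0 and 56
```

'and' returns the first falsy value (0, which is int)

int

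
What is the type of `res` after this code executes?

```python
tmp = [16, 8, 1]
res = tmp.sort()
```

list.sort() returns None (sorts in place)

NoneType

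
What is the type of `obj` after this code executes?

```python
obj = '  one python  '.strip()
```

str.strip() returns str

str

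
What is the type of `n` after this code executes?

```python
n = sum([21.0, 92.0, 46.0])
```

sum() of floats returns float

float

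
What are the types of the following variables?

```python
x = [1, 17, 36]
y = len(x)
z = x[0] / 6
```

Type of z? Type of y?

int / int returns float; len() returns int

float, int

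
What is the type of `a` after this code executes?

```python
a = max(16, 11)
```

max() of ints returns int

int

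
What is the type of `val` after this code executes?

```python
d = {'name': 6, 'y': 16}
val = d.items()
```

dict.items() returns a dict_items view

dict_items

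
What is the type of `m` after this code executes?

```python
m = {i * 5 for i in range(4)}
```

A set comprehension {expr for x in iterable} produces a set

set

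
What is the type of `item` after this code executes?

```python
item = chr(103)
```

chr() returns str (single character)

str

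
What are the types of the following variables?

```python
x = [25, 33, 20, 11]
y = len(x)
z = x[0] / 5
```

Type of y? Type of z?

len() returns int; int / int returns float

int, float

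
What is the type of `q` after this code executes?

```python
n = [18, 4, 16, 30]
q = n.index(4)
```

list.index() returns int

int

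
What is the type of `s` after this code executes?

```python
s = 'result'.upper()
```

str.upper() returns str

str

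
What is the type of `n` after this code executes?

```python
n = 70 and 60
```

'and' returns the last value when all truthy (60, which is int)

int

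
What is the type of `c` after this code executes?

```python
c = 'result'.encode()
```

str.encode() returns bytes

bytes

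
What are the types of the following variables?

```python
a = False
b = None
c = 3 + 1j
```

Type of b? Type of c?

b is NoneType; c is complex

NoneType, complex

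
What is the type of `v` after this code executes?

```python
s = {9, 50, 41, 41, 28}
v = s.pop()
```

Popping from a set of ints returns int

int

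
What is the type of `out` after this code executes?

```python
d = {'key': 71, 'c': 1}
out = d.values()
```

.values() returns a dict_values view object

dict_values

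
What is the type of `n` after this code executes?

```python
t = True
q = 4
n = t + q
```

bool + int returns int (True is 1, so 1 + 4 = 5)

int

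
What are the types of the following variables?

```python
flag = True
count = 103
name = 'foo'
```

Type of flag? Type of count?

flag is bool; count is int

bool, int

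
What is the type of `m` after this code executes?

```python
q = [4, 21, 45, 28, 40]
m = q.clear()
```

list.clear() returns None

NoneType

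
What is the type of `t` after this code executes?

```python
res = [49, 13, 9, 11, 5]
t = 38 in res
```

'in' operator returns bool

bool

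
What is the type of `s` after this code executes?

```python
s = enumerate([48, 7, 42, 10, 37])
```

enumerate() returns an enumerate iterator object

enumerate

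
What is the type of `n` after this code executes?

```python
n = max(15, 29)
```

max() of ints returns int

int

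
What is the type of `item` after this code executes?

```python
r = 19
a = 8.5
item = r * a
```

int * float returns float (19 * 8.5 = 161.5)

float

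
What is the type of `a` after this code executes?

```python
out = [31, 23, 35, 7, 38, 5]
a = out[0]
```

Indexing a list of ints returns int (out[0] = 31)

int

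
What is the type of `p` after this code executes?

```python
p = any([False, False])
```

any() returns bool

bool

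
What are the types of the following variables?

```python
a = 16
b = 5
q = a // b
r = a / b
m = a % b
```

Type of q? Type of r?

int // int returns int; int / int returns float

int, float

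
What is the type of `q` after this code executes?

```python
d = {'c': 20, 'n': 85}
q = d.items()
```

dict.items() returns a dict_items view

dict_items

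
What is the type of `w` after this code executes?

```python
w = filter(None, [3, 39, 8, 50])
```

filter() returns a filter iterator object

filter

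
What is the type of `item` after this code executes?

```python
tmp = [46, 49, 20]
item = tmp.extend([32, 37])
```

list.extend() returns None

NoneType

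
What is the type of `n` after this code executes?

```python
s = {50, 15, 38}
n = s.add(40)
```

set.add() returns None (mutates in place)

NoneType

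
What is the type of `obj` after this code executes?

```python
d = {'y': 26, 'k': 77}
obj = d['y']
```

Accessing dict[str, int] with key 'y' returns int value 26

int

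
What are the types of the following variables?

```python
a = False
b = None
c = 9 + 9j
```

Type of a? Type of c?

a is bool; c is complex

bool, complex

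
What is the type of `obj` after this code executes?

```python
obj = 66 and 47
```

'and' returns the last value when all truthy (47, which is int)

int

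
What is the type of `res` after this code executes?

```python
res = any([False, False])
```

any() returns bool

bool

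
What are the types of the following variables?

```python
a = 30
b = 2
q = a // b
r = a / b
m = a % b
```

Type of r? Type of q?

int / int returns float; int // int returns int

float, int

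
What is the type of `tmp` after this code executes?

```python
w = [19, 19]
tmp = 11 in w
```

'in' operator returns bool

bool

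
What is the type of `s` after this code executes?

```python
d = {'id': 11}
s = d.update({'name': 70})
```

dict.update() returns None

NoneType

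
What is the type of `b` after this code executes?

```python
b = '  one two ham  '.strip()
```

str.strip() returns str

str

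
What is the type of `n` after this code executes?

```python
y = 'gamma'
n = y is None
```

'is' comparison returns bool

bool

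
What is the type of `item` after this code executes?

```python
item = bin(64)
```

bin() returns str representation

str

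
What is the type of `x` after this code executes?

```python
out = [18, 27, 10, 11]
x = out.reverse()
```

list.reverse() returns None

NoneType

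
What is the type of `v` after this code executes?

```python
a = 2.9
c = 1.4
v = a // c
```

float // float returns float (floor division preserves float type)

float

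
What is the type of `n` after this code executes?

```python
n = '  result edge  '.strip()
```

str.strip() returns str

str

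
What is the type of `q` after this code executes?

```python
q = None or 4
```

'or' with None returns the other value (4, int)

int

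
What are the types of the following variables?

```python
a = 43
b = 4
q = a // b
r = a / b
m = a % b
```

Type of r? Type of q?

int / int returns float; int // int returns int

float, int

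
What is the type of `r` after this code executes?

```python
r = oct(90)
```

oct() returns str representation

str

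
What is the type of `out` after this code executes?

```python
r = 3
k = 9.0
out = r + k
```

int + float returns float (3 + 9.0 = 12.0)

float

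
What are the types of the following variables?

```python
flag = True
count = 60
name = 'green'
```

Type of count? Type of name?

count is int; name is str

int, str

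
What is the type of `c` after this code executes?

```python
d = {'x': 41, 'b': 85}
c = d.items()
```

dict.items() returns a dict_items view

dict_items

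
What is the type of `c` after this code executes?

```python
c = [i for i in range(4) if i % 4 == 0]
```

A list comprehension [...] produces a list

list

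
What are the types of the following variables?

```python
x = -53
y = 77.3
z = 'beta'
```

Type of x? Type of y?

x is int; y is float

int, float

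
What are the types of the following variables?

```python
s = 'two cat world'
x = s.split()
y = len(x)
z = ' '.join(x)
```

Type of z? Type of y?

str.join() returns str; len() returns int

str, int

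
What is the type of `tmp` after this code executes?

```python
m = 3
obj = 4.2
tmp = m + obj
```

int + float returns float (3 + 4.2 = 7.2)

float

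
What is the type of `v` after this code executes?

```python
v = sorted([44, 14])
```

sorted() always returns list

list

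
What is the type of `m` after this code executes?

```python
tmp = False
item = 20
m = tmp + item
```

bool + int returns int (False is 0, so 0 + 20 = 20)

int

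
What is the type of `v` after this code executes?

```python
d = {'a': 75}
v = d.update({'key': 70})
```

dict.update() returns None

NoneType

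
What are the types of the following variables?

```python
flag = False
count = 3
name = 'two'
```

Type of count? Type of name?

count is int; name is str

int, str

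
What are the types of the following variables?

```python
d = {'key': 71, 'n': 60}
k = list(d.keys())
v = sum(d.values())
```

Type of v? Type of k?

sum of int values returns int; list(...) returns list

int, list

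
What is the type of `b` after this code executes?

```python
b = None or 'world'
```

'or' with None returns the other value ('world', str)

str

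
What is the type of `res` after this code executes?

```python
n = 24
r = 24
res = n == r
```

Equality comparison returns bool

bool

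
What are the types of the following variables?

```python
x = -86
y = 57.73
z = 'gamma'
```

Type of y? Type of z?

y is float; z is str

float, str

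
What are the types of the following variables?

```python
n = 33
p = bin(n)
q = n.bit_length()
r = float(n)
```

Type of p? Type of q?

bin() returns str; int.bit_length() returns int

str, int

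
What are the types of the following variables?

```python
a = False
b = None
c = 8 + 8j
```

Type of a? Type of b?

a is bool; b is NoneType

bool, NoneType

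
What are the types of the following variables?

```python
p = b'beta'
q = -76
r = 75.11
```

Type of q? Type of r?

q is int; r is float

int, float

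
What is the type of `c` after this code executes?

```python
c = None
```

None has type NoneType

NoneType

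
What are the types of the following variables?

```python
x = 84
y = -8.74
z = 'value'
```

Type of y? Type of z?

y is float; z is str

float, str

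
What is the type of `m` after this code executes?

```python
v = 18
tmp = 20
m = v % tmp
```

int % int returns int (18 % 20 = 18)

int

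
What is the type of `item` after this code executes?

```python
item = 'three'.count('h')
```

str.count() returns int

int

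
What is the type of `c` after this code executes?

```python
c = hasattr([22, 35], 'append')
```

hasattr() returns bool

bool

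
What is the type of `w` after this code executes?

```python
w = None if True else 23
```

Ternary: condition is True, if branch (None) taken → NoneType

NoneType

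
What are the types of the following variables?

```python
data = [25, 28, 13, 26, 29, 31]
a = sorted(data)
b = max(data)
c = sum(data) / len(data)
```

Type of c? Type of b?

int / int returns float; max of ints returns int

float, int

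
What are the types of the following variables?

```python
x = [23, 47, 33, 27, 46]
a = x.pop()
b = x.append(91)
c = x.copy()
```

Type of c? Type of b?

list.copy() returns list; list.append() returns None

list, NoneType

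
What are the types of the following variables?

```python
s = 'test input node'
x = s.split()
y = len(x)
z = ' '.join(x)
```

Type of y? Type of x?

len() returns int; str.split() returns list

int, list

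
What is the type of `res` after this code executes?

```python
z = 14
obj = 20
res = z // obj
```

int // int returns int (14 // 20 = 0)

int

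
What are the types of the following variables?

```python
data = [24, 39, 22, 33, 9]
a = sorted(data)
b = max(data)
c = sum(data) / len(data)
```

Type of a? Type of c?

sorted() returns list; int / int returns float

list, float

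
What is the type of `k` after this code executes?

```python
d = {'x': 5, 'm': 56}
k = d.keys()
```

.keys() returns a dict_keys view object

dict_keys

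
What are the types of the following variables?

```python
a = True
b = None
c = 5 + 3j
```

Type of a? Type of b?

a is bool; b is NoneType

bool, NoneType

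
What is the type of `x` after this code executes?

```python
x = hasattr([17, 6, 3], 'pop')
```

hasattr() returns bool

bool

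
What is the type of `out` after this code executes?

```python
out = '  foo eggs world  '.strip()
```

str.strip() returns str

str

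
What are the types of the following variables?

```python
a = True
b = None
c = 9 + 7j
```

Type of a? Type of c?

a is bool; c is complex

bool, complex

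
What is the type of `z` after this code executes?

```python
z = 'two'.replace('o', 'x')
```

str.replace() returns str

str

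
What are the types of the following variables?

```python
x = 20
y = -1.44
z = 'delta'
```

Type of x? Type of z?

x is int; z is str

int, str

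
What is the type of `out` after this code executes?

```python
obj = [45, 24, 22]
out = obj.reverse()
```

list.reverse() returns None

NoneType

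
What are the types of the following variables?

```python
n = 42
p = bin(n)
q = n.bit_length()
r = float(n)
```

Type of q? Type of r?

int.bit_length() returns int; float() returns float

int, float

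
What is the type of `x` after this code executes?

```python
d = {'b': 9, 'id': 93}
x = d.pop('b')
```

dict.pop() returns the value (int)

int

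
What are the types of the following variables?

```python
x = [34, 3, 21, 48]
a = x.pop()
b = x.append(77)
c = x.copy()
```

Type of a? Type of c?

list.pop() returns the element (int); list.copy() returns list

int, list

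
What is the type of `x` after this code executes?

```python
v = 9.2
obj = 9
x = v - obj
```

float - int returns float (9.2 - 9 = 0.2)

float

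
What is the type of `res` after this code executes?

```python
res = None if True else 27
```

Ternary: condition is True, if branch (None) taken → NoneType

NoneType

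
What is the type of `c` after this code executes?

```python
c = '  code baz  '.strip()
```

str.strip() returns str

str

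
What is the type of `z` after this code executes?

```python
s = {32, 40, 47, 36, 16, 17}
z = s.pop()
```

Popping from a set of ints returns int

int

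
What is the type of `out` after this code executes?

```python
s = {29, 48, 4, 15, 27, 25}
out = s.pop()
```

Popping from a set of ints returns int

int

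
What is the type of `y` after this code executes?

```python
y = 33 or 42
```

'or' returns the first truthy value (33, which is int)

int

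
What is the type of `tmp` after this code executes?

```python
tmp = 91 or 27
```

'or' returns the first truthy value (91, which is int)

int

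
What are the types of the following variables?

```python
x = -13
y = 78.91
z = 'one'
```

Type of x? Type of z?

x is int; z is str

int, str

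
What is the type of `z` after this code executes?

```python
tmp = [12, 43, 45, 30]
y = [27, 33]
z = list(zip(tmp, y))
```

list(zip(...)) returns a list of tuples

list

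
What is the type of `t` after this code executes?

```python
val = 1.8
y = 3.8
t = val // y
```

float // float returns float (floor division preserves float type)

float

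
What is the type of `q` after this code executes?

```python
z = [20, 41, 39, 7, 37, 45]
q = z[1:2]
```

Slicing a list always returns a list

list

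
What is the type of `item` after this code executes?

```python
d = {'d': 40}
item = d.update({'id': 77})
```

dict.update() returns None

NoneType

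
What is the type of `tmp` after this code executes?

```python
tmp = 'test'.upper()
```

str.upper() returns str

str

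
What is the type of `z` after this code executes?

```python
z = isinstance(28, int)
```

isinstance() returns bool

bool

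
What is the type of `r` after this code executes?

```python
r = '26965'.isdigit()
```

str.isdigit() returns bool

bool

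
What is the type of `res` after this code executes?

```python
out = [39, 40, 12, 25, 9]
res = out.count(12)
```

list.count() returns int

int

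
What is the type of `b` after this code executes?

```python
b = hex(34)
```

hex() returns str representation

str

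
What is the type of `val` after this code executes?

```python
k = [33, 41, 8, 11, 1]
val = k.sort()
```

list.sort() returns None (sorts in place)

NoneType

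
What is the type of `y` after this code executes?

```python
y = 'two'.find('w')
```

str.find() returns int (index, or -1)

int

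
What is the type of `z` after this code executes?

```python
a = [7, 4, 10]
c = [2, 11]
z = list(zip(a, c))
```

list(zip(...)) returns a list of tuples

list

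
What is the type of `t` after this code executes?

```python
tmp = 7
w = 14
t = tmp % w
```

int % int returns int (7 % 14 = 7)

int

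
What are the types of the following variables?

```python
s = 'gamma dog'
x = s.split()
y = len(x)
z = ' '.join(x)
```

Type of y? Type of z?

len() returns int; str.join() returns str

int, str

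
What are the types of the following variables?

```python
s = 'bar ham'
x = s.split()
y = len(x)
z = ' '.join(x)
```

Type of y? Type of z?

len() returns int; str.join() returns str

int, str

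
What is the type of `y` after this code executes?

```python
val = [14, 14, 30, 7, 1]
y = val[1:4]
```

Slicing a list always returns a list

list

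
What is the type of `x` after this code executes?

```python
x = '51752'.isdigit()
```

str.isdigit() returns bool

bool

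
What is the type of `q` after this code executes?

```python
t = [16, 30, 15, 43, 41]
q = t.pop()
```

list.pop() returns the popped element (int here)

int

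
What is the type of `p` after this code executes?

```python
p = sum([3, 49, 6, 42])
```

sum() of ints returns int

int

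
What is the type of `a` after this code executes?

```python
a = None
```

None has type NoneType

NoneType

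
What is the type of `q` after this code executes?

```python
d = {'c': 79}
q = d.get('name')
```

dict.get() returns None when key 'name' is not found and no default given

NoneType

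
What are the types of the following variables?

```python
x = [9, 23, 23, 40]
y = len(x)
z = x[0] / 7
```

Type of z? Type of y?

int / int returns float; len() returns int

float, int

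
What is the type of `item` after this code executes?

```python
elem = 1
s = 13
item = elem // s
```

int // int returns int (1 // 13 = 0)

int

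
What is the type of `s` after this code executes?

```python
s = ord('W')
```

ord() returns int (Unicode code point)

int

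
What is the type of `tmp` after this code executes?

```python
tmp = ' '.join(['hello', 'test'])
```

str.join() returns str

str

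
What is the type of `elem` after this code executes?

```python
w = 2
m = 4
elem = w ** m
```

int ** positive int returns int (2 ** 4 = 16)

int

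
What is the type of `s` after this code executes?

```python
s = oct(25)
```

oct() returns str representation

str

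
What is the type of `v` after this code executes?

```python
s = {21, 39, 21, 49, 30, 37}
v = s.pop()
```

Popping from a set of ints returns int

int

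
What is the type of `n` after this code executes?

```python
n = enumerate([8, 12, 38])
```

enumerate() returns an enumerate iterator object

enumerate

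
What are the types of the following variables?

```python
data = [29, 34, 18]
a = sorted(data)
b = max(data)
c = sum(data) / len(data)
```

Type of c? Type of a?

int / int returns float; sorted() returns list

float, list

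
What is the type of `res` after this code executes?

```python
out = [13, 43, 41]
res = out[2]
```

Indexing a list of ints returns int (out[2] = 41)

int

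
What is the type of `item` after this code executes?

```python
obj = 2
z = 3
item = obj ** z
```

int ** positive int returns int (2 ** 3 = 8)

int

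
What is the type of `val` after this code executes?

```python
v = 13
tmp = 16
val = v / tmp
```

int / int always returns float in Python 3 (13 / 16 = 0.8125)

float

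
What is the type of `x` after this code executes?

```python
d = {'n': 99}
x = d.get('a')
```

dict.get() returns None when key 'a' is not found and no default given

NoneType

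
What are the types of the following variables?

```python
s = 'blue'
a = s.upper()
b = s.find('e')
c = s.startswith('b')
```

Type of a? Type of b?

str.upper() returns str; str.find() returns int

str, int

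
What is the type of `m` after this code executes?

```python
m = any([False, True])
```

any() returns bool

bool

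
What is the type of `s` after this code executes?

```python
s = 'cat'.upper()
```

str.upper() returns str

str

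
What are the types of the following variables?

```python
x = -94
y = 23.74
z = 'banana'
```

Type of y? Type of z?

y is float; z is str

float, str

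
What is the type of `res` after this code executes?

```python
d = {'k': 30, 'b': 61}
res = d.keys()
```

.keys() returns a dict_keys view object

dict_keys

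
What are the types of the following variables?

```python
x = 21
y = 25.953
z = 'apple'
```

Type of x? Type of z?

x is int; z is str

int, str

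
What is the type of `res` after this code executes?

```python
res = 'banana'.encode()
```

str.encode() returns bytes

bytes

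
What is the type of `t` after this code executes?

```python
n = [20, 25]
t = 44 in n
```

'in' operator returns bool

bool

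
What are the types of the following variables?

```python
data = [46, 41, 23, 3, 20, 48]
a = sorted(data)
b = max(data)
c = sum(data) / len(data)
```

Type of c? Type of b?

int / int returns float; max of ints returns int

float, int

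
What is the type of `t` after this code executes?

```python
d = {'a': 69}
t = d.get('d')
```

dict.get() returns None when key 'd' is not found and no default given

NoneType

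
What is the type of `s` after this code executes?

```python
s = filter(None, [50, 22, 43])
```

filter() returns a filter iterator object

filter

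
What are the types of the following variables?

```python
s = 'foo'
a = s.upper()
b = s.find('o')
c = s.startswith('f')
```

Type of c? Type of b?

str.startswith() returns bool; str.find() returns int

bool, int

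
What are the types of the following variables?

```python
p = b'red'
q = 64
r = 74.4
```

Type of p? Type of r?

p is bytes; r is float

bytes, float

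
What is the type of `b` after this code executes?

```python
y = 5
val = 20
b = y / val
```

int / int always returns float in Python 3 (5 / 20 = 0.25)

float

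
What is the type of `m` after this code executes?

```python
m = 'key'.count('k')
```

str.count() returns int

int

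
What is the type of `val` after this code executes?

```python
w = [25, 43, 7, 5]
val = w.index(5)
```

list.index() returns int

int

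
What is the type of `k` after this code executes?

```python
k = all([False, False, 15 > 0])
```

all() returns bool

bool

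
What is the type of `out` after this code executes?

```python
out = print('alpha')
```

print() returns None

NoneType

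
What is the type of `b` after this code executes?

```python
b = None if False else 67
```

Ternary: condition is False, else branch (67) taken → int

int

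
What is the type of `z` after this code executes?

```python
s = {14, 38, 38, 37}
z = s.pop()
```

Popping from a set of ints returns int

int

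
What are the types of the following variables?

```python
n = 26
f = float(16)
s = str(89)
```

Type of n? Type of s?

n is int; s is str

int, str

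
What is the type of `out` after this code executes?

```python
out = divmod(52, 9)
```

divmod() returns a tuple (quotient, remainder)

tuple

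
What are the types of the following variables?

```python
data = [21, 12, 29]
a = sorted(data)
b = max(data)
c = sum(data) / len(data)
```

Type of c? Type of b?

int / int returns float; max of ints returns int

float, int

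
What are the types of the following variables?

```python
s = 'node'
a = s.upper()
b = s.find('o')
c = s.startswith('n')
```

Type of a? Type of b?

str.upper() returns str; str.find() returns int

str, int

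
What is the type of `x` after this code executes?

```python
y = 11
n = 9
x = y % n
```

int % int returns int (11 % 9 = 2)

int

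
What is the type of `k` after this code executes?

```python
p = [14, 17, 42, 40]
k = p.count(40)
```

list.count() returns int

int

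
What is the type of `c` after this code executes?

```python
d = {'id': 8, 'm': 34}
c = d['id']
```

Accessing dict[str, int] with key 'id' returns int value 8

int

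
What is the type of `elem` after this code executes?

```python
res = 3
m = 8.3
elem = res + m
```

int + float returns float (3 + 8.3 = 11.3)

float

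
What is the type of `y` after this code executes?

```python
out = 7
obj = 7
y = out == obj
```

Equality comparison returns bool

bool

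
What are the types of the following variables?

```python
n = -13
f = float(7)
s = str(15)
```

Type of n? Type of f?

n is int; f is float

int, float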